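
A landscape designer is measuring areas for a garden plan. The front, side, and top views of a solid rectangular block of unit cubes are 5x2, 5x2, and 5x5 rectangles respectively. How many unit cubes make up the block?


Orthographic views of a solid rectangular block:
Front view 5 x 2 -> length = 5, height = 2
Side view 5 x 2 -> width = 5, height = 2 (consistent)
Top view 5 x 5 -> confirms length = 5, width = 5
The block is 5 x 5 x 2.
Total unit cubes = 5 * 5 * 2 = 50
50 unit cubes


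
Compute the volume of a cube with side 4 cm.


Shape: cube
Side s = 4 cm
Formula: V = s^3
V = 4 * 4 * 4
V = 16 * 4
V = 64
64 cm^3


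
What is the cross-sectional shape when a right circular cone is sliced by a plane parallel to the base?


Solid: right circular cone
Cutting plane: parallel to the base
Visualize the intersection of the plane with the solid's surface.
The boundary of the cut region is a circle.
circle


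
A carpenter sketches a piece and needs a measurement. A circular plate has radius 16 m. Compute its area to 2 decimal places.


Shape: circle
Radius r = 16 m
Formula: A = pi * r^2
r^2 = 16^2 = 256
A = pi * 256
A = 804.25
804.25 m^2


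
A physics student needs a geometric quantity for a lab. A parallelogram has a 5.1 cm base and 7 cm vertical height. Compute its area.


Shape: parallelogram
Base b = 5.1 cm, Height h = 7 cm
Formula: A = b * h
A = 5.1 * 7
A = 35.7
35.7 cm^2


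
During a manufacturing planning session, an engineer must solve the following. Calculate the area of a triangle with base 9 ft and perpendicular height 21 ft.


Shape: triangle
Base b = 9 ft, Height h = 21 ft
Formula: A = (1/2) * b * h
A = 0.5 * 9 * 21
A = 0.5 * 189
A = 94.5
94.5 ft^2


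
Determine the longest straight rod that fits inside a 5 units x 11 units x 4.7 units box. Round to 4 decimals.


Shape: rectangular box (space diagonal)
l = 5 units, w = 11 units, h = 4.7 units
Visualize: the diagonal of the base, then a right triangle with that diagonal and the height.
Formula: d = sqrt(l^2 + w^2 + h^2)
l^2 + w^2 + h^2 = 25 + 121 + 22.09 = 168.09
d = sqrt(168.09)
d = 12.965
12.965 units


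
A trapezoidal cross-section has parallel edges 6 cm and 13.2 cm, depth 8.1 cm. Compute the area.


Shape: trapezoid
Parallel sides a = 6 cm, b = 13.2 cm; Height h = 8.1 cm
Formula: A = (a + b) * h / 2
a + b = 6 + 13.2 = 19.2
A = 19.2 * 8.1 / 2
A = 155.52 / 2
A = 77.76
77.76 cm^2


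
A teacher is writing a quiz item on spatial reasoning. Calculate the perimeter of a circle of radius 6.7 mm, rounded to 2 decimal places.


Shape: circle
Radius r = 6.7 mm
Formula: C = 2 * pi * r
C = 2 * pi * 6.7
C = 13.4 * pi
C = 42.1
42.1 mm


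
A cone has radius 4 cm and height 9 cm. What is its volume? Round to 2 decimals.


Shape: cone
Radius r = 4 cm, Height h = 9 cm
Formula: V = (1/3) * pi * r^2 * h
r^2 = 16
pi * r^2 * h = pi * 16 * 9 = 144 * pi
V = 144 * pi / 3
V = 150.8
150.8 cm^3


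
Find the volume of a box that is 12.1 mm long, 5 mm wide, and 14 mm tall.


Shape: rectangular prism
l = 12.1 mm, w = 5 mm, h = 14 mm
Formula: V = l * w * h
V = 12.1 * 5 * 14
V = 60.5 * 14
V = 847
847 mm^3


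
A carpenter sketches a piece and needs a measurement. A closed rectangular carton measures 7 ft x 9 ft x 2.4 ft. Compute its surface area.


Shape: rectangular prism
l = 7 ft, w = 9 ft, h = 2.4 ft
Formula: SA = 2(lw + lh + wh)
lw = 63, lh = 16.8, wh = 21.6
lw + lh + wh = 101.4
SA = 2 * 101.4
SA = 202.8
202.8 ft^2


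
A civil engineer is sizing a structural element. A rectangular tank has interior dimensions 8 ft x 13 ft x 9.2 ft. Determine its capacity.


Shape: rectangular prism
l = 8 ft, w = 13 ft, h = 9.2 ft
Formula: V = l * w * h
V = 8 * 13 * 9.2
V = 104 * 9.2
V = 956.8
956.8 ft^3


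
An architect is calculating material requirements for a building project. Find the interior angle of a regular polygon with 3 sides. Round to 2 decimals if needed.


Shape: regular triangle (3 sides)
Formula: interior angle = (n - 2) * 180 / n
(n - 2) = 1
(n - 2) * 180 = 180
angle = 180 / 3
angle = 60
60 degrees


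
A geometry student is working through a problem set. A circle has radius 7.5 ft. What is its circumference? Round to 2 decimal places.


Shape: circle
Radius r = 7.5 ft
Formula: C = 2 * pi * r
C = 2 * pi * 7.5
C = 15 * pi
C = 47.12
47.12 ft


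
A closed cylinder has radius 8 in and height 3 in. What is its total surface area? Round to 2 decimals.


Shape: closed cylinder
Radius r = 8 in, Height h = 3 in
Formula: SA = 2*pi*r^2 + 2*pi*r*h = 2*pi*r*(r + h)
r + h = 11
2 * r * (r + h) = 2 * 8 * 11 = 176
SA = 176 * pi
SA = 552.92
552.92 in^2


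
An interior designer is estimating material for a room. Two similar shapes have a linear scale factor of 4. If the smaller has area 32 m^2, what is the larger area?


Linear scale factor k = 4
Original area = 32 m^2
Rule: under a linear scaling by k, areas scale by k^2.
k^2 = 4^2 = 16
New area = 32 * 16
New area = 512
512 m^2


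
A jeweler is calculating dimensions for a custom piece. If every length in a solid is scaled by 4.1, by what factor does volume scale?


Linear scale factor k = 4.1
Rule: under a linear scaling by k, volumes scale by k^3.
k^3 = 4.1 * 4.1 * 4.1
k^3 = 16.81 * 4.1
k^3 = 68.921
Volume scales by a factor of 68.921.
68.921 (dimensionless)


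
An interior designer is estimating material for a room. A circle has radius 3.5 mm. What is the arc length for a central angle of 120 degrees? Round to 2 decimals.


Shape: circular arc
Radius r = 3.5 mm, Angle = 120 degrees
Formula: L = (angle/360) * 2 * pi * r
2 * pi * r = 7 * pi
L = (120/360) * 7 * pi
L = 2.333333 * pi
L = 7.33
7.33 mm


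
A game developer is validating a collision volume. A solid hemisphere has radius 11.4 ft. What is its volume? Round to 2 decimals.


Shape: hemisphere (half of a sphere)
Radius r = 11.4 ft
Formula: V = (1/2) * (4/3) * pi * r^3 = (2/3) * pi * r^3
r^3 = 1481.544
(2/3) * 1481.544 = 987.696
V = 987.696 * pi
V = 3102.94
3102.94 ft^3


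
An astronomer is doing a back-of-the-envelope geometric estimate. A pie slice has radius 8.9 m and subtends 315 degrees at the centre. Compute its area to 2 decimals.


Shape: circular sector
Radius r = 8.9 m, Angle = 315 degrees
Formula: A = (angle/360) * pi * r^2
r^2 = 79.21
Fraction of circle = 315/360
A = (315/360) * pi * 79.21
A = 69.30875 * pi
A = 217.74
217.74 m^2


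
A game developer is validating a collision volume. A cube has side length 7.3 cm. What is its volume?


Shape: cube
Side s = 7.3 cm
Formula: V = s^3
V = 7.3 * 7.3 * 7.3
V = 53.29 * 7.3
V = 389.017
389.017 cm^3


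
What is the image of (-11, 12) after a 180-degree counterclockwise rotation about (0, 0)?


Transformation: rotation about the origin
Original point: (-11, 12)
Rule for 180 deg: (x, y) -> (-x, -y)
Apply: (-11, 12) -> (11, -12)
(11, -12)


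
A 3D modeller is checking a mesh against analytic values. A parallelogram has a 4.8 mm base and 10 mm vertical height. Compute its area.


Shape: parallelogram
Base b = 4.8 mm, Height h = 10 mm
Formula: A = b * h
A = 4.8 * 10
A = 48
48 mm^2


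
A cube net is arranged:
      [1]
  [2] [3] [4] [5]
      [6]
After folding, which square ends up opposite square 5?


Net: cross layout. Take square 3 as the base (bottom).
Fold the four squares in the horizontal row up around 3: 2 -> left, 4 -> right, 5 wraps to the top.
Fold 1 and 6 up from 3: 1 -> back, 6 -> front.
Opposite pairs are therefore: (1, 6), (2, 4), (3, 5).
Face 5 is opposite face 3.
face 3


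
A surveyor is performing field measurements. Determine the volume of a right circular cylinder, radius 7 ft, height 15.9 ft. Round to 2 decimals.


Shape: cylinder
Radius r = 7 ft, Height h = 15.9 ft
Formula: V = pi * r^2 * h
r^2 = 49
V = pi * 49 * 15.9
V = 779.1 * pi
V = 2447.61
2447.61 ft^3


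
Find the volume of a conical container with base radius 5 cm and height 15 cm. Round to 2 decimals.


Shape: cone
Radius r = 5 cm, Height h = 15 cm
Formula: V = (1/3) * pi * r^2 * h
r^2 = 25
pi * r^2 * h = pi * 25 * 15 = 375 * pi
V = 375 * pi / 3
V = 392.7
392.7 cm^3


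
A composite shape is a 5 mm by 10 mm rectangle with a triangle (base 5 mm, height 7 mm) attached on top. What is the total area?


Composite shape: rectangle + triangle
Rectangle area = 5 * 10 = 50
Triangle area = 0.5 * 5 * 7 = 17.5
Total = 50 + 17.5
Total = 67.5
67.5 mm^2


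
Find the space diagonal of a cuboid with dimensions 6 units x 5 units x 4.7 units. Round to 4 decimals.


Shape: rectangular box (space diagonal)
l = 6 units, w = 5 units, h = 4.7 units
Visualize: the diagonal of the base, then a right triangle with that diagonal and the height.
Formula: d = sqrt(l^2 + w^2 + h^2)
l^2 + w^2 + h^2 = 36 + 25 + 22.09 = 83.09
d = sqrt(83.09)
d = 9.1154
9.1154 units


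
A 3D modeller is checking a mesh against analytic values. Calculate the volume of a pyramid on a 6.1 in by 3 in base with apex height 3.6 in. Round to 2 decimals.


Shape: rectangular pyramid
Base: 6.1 in x 3 in, Height h = 3.6 in
Formula: V = (1/3) * base_area * h
base_area = 6.1 * 3 = 18.3
base_area * h = 18.3 * 3.6 = 65.88
V = 65.88 / 3
V = 21.96
21.96 in^3


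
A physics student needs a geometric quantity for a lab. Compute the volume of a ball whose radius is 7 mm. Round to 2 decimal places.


Shape: sphere
Radius r = 7 mm
Formula: V = (4/3) * pi * r^3
r^3 = 343
(4/3) * 343 = 457.333333
V = 457.333333 * pi
V = 1436.76
1436.76 mm^3


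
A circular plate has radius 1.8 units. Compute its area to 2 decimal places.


Shape: circle
Radius r = 1.8 units
Formula: A = pi * r^2
r^2 = 1.8^2 = 3.24
A = pi * 3.24
A = 10.18
10.18 units^2


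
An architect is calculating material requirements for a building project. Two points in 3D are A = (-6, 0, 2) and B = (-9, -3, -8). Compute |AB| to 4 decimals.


3D distance between two points
P1 = (-6, 0, 2), P2 = (-9, -3, -8)
Formula: d = sqrt((x2-x1)^2 + (y2-y1)^2 + (z2-z1)^2)
dx = -9 - -6 = -3
dy = -3 - 0 = -3
dz = -8 - 2 = -10
dx^2 + dy^2 + dz^2 = 9 + 9 + 100 = 118
d = sqrt(118)
d = 10.8628
10.8628 units


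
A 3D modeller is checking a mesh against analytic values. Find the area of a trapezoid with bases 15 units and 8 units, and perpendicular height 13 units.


Shape: trapezoid
Parallel sides a = 15 units, b = 8 units; Height h = 13 units
Formula: A = (a + b) * h / 2
a + b = 15 + 8 = 23
A = 23 * 13 / 2
A = 299 / 2
A = 149.5
149.5 units^2


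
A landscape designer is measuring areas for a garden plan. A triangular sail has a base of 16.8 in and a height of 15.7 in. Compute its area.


Shape: triangle
Base b = 16.8 in, Height h = 15.7 in
Formula: A = (1/2) * b * h
A = 0.5 * 16.8 * 15.7
A = 0.5 * 263.76
A = 131.88
131.88 in^2


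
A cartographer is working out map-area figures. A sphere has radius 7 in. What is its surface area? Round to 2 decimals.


Shape: sphere
Radius r = 7 in
Formula: SA = 4 * pi * r^2
r^2 = 49
SA = 4 * pi * 49
SA = 196 * pi
SA = 615.75
615.75 in^2


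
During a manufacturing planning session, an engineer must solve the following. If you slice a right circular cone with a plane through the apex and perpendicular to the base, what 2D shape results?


Solid: right circular cone
Cutting plane: through the apex and perpendicular to the base
Visualize the intersection of the plane with the solid's surface.
The boundary of the cut region is a isosceles triangle.
isosceles triangle


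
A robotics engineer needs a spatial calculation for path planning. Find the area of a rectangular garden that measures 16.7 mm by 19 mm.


Shape: rectangle
Length l = 16.7 mm, Width w = 19 mm
Formula: A = l * w
A = 16.7 * 19
A = 317.3
317.3 mm^2


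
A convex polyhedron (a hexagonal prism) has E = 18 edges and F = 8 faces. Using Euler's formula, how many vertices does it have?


Polyhedron: hexagonal prism
Euler's formula for convex polyhedra: V - E + F = 2
Given: E = 18 edges and F = 8 faces
Solve for V:
V = 2 + E - F = 2 + 18 - 8 = 12
12 vertices


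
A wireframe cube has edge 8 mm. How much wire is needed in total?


Shape: cube
Side s = 8 mm
A cube has 12 edges, all equal.
Formula: total edge length = 12 * s
Total = 12 * 8
Total = 96
96 mm


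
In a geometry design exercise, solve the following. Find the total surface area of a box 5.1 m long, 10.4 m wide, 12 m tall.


Shape: rectangular prism
l = 5.1 m, w = 10.4 m, h = 12 m
Formula: SA = 2(lw + lh + wh)
lw = 53.04, lh = 61.2, wh = 124.8
lw + lh + wh = 239.04
SA = 2 * 239.04
SA = 478.08
478.08 m^2


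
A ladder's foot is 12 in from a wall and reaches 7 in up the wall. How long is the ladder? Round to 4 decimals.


Shape: right triangle
Legs a = 12 in, b = 7 in
Formula: c = sqrt(a^2 + b^2)
a^2 = 144, b^2 = 49
a^2 + b^2 = 193
c = sqrt(193)
c = 13.8924
13.8924 in


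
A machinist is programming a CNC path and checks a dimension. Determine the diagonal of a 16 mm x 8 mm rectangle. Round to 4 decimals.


Shape: rectangle (diagonal via Pythagoras)
Sides: 16 mm and 8 mm
Formula: d = sqrt(l^2 + w^2)
l^2 = 256, w^2 = 64
l^2 + w^2 = 320
d = sqrt(320)
d = 17.8885
17.8885 mm


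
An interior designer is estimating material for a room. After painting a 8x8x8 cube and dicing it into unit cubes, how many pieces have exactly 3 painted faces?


Large cube: 8 x 8 x 8, cut into unit cubes.
Cubes with 3 painted faces are at the corners. A cube always has 8 corners.
Count = 8
8 unit cubes


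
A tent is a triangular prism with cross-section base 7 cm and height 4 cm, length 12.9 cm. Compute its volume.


Shape: triangular prism
Triangle base = 7 cm, triangle height = 4 cm, prism length L = 12.9 cm
Formula: V = (1/2 * b * h_tri) * L
Cross-section area = 0.5 * 7 * 4 = 14
V = 14 * 12.9
V = 180.6
180.6 cm^3


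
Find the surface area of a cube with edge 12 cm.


Shape: cube
Side s = 12 cm
A cube has 6 square faces.
Formula: SA = 6 * s^2
s^2 = 144
SA = 6 * 144
SA = 864
864 cm^2


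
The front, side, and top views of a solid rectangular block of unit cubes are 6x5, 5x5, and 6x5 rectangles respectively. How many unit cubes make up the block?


Orthographic views of a solid rectangular block:
Front view 6 x 5 -> length = 6, height = 5
Side view 5 x 5 -> width = 5, height = 5 (consistent)
Top view 6 x 5 -> confirms length = 6, width = 5
The block is 6 x 5 x 5.
Total unit cubes = 6 * 5 * 5 = 150
150 unit cubes


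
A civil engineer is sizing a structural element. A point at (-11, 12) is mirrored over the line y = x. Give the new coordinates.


Transformation: reflection
Original point: (-11, 12)
Rule for reflection over y = x: (x, y) -> (y, x)
Apply: (-11, 12) -> (12, -11)
(12, -11)


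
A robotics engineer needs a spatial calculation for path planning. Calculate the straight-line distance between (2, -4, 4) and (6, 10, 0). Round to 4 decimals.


3D distance between two points
P1 = (2, -4, 4), P2 = (6, 10, 0)
Formula: d = sqrt((x2-x1)^2 + (y2-y1)^2 + (z2-z1)^2)
dx = 6 - 2 = 4
dy = 10 - -4 = 14
dz = 0 - 4 = -4
dx^2 + dy^2 + dz^2 = 16 + 196 + 16 = 228
d = sqrt(228)
d = 15.0997
15.0997 units


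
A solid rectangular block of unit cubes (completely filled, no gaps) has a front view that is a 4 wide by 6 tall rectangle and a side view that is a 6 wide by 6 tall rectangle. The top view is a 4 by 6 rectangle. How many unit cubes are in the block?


Orthographic views of a solid rectangular block:
Front view 4 x 6 -> length = 4, height = 6
Side view 6 x 6 -> width = 6, height = 6 (consistent)
Top view 4 x 6 -> confirms length = 4, width = 6
The block is 4 x 6 x 6.
Total unit cubes = 4 * 6 * 6 = 144
144 unit cubes


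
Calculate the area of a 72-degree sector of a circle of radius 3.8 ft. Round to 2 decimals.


Shape: circular sector
Radius r = 3.8 ft, Angle = 72 degrees
Formula: A = (angle/360) * pi * r^2
r^2 = 14.44
Fraction of circle = 72/360
A = (72/360) * pi * 14.44
A = 2.888 * pi
A = 9.07
9.07 ft^2


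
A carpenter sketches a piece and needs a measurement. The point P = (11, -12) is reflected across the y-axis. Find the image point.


Transformation: reflection
Original point: (11, -12)
Rule for reflection over the y-axis: (x, y) -> (-x, y)
Apply: (11, -12) -> (-11, -12)
(-11, -12)


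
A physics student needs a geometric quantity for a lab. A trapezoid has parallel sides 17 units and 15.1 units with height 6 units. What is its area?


Shape: trapezoid
Parallel sides a = 17 units, b = 15.1 units; Height h = 6 units
Formula: A = (a + b) * h / 2
a + b = 17 + 15.1 = 32.1
A = 32.1 * 6 / 2
A = 192.6 / 2
A = 96.3
96.3 units^2


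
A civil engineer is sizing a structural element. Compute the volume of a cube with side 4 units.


Shape: cube
Side s = 4 units
Formula: V = s^3
V = 4 * 4 * 4
V = 16 * 4
V = 64
64 units^3


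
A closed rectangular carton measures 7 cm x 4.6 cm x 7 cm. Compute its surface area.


Shape: rectangular prism
l = 7 cm, w = 4.6 cm, h = 7 cm
Formula: SA = 2(lw + lh + wh)
lw = 32.2, lh = 49, wh = 32.2
lw + lh + wh = 113.4
SA = 2 * 113.4
SA = 226.8
226.8 cm^2


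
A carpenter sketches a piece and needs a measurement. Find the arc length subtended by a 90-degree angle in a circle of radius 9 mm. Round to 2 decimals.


Shape: circular arc
Radius r = 9 mm, Angle = 90 degrees
Formula: L = (angle/360) * 2 * pi * r
2 * pi * r = 18 * pi
L = (90/360) * 18 * pi
L = 4.5 * pi
L = 14.14
14.14 mm


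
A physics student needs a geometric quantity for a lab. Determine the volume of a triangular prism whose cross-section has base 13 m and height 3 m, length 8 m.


Shape: triangular prism
Triangle base = 13 m, triangle height = 3 m, prism length L = 8 m
Formula: V = (1/2 * b * h_tri) * L
Cross-section area = 0.5 * 13 * 3 = 19.5
V = 19.5 * 8
V = 156
156 m^3


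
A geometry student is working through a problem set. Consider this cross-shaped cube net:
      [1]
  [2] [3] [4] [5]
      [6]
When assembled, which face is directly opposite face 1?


Net: cross layout. Take square 3 as the base (bottom).
Fold the four squares in the horizontal row up around 3: 2 -> left, 4 -> right, 5 wraps to the top.
Fold 1 and 6 up from 3: 1 -> back, 6 -> front.
Opposite pairs are therefore: (1, 6), (2, 4), (3, 5).
Face 1 is opposite face 6.
face 6


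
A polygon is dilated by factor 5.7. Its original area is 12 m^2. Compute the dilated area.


Linear scale factor k = 5.7
Original area = 12 m^2
Rule: under a linear scaling by k, areas scale by k^2.
k^2 = 5.7^2 = 32.49
New area = 12 * 32.49
New area = 389.88
389.88 m^2


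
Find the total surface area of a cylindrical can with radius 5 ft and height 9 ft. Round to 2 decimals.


Shape: closed cylinder
Radius r = 5 ft, Height h = 9 ft
Formula: SA = 2*pi*r^2 + 2*pi*r*h = 2*pi*r*(r + h)
r + h = 14
2 * r * (r + h) = 2 * 5 * 14 = 140
SA = 140 * pi
SA = 439.82
439.82 ft^2


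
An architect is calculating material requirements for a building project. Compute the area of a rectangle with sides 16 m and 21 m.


Shape: rectangle
Length l = 16 m, Width w = 21 m
Formula: A = l * w
A = 16 * 21
A = 336
336 m^2


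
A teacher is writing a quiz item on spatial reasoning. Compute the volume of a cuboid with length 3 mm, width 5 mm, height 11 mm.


Shape: rectangular prism
l = 3 mm, w = 5 mm, h = 11 mm
Formula: V = l * w * h
V = 3 * 5 * 11
V = 15 * 11
V = 165
165 mm^3


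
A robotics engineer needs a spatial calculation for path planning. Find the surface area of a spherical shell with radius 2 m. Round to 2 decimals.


Shape: sphere
Radius r = 2 m
Formula: SA = 4 * pi * r^2
r^2 = 4
SA = 4 * pi * 4
SA = 16 * pi
SA = 50.27
50.27 m^2


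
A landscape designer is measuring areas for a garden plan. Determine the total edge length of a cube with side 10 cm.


Shape: cube
Side s = 10 cm
A cube has 12 edges, all equal.
Formula: total edge length = 12 * s
Total = 12 * 10
Total = 120
120 cm


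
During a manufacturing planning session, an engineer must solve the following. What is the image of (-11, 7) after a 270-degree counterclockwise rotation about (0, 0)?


Transformation: rotation about the origin
Original point: (-11, 7)
Rule for 270 deg counterclockwise: (x, y) -> (y, -x)
Apply: (-11, 7) -> (7, 11)
(7, 11)


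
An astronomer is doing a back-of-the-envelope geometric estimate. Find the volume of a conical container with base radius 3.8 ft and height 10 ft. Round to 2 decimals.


Shape: cone
Radius r = 3.8 ft, Height h = 10 ft
Formula: V = (1/3) * pi * r^2 * h
r^2 = 14.44
pi * r^2 * h = pi * 14.44 * 10 = 144.4 * pi
V = 144.4 * pi / 3
V = 151.22
151.22 ft^3


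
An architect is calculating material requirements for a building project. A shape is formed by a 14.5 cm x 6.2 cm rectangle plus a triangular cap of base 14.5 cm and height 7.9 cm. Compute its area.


Composite shape: rectangle + triangle
Rectangle area = 14.5 * 6.2 = 89.9
Triangle area = 0.5 * 14.5 * 7.9 = 57.275
Total = 89.9 + 57.275
Total = 147.175
147.175 cm^2


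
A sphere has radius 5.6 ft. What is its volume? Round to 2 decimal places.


Shape: sphere
Radius r = 5.6 ft
Formula: V = (4/3) * pi * r^3
r^3 = 175.616
(4/3) * 175.616 = 234.154667
V = 234.154667 * pi
V = 735.62
735.62 ft^3


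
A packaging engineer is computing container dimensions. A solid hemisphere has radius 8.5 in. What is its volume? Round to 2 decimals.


Shape: hemisphere (half of a sphere)
Radius r = 8.5 in
Formula: V = (1/2) * (4/3) * pi * r^3 = (2/3) * pi * r^3
r^3 = 614.125
(2/3) * 614.125 = 409.416667
V = 409.416667 * pi
V = 1286.22
1286.22 in^3


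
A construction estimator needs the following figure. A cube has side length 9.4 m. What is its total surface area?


Shape: cube
Side s = 9.4 m
A cube has 6 square faces.
Formula: SA = 6 * s^2
s^2 = 88.36
SA = 6 * 88.36
SA = 530.16
530.16 m^2


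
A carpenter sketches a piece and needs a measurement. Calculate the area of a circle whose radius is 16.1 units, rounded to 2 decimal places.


Shape: circle
Radius r = 16.1 units
Formula: A = pi * r^2
r^2 = 16.1^2 = 259.21
A = pi * 259.21
A = 814.33
814.33 units^2


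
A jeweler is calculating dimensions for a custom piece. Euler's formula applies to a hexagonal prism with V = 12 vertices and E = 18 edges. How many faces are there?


Polyhedron: hexagonal prism
Euler's formula for convex polyhedra: V - E + F = 2
Given: V = 12 vertices and E = 18 edges
Solve for F:
F = 2 + E - V = 2 + 18 - 12 = 8
8 faces


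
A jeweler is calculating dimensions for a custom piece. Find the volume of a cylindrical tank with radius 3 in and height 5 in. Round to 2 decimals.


Shape: cylinder
Radius r = 3 in, Height h = 5 in
Formula: V = pi * r^2 * h
r^2 = 9
V = pi * 9 * 5
V = 45 * pi
V = 141.37
141.37 in^3


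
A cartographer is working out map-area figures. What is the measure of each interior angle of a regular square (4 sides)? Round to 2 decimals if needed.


Shape: regular square (4 sides)
Formula: interior angle = (n - 2) * 180 / n
(n - 2) = 2
(n - 2) * 180 = 360
angle = 360 / 4
angle = 90
90 degrees


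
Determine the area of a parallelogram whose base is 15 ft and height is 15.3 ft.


Shape: parallelogram
Base b = 15 ft, Height h = 15.3 ft
Formula: A = b * h
A = 15 * 15.3
A = 229.5
229.5 ft^2


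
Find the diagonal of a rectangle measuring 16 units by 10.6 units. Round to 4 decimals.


Shape: rectangle (diagonal via Pythagoras)
Sides: 16 units and 10.6 units
Formula: d = sqrt(l^2 + w^2)
l^2 = 256, w^2 = 112.36
l^2 + w^2 = 368.36
d = sqrt(368.36)
d = 19.1927
19.1927 units


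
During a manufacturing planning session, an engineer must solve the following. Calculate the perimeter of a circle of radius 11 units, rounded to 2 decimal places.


Shape: circle
Radius r = 11 units
Formula: C = 2 * pi * r
C = 2 * pi * 11
C = 22 * pi
C = 69.12
69.12 units


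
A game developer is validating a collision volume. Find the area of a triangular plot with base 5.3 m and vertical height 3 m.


Shape: triangle
Base b = 5.3 m, Height h = 3 m
Formula: A = (1/2) * b * h
A = 0.5 * 5.3 * 3
A = 0.5 * 15.9
A = 7.95
7.95 m^2


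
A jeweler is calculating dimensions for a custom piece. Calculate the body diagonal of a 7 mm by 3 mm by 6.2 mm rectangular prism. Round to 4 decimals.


Shape: rectangular box (space diagonal)
l = 7 mm, w = 3 mm, h = 6.2 mm
Visualize: the diagonal of the base, then a right triangle with that diagonal and the height.
Formula: d = sqrt(l^2 + w^2 + h^2)
l^2 + w^2 + h^2 = 49 + 9 + 38.44 = 96.44
d = sqrt(96.44)
d = 9.8204
9.8204 mm


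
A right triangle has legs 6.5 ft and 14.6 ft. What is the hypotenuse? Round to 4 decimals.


Shape: right triangle
Legs a = 6.5 ft, b = 14.6 ft
Formula: c = sqrt(a^2 + b^2)
a^2 = 42.25, b^2 = 213.16
a^2 + b^2 = 255.41
c = sqrt(255.41)
c = 15.9816
15.9816 ft


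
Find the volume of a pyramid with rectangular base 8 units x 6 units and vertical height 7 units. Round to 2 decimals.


Shape: rectangular pyramid
Base: 8 units x 6 units, Height h = 7 units
Formula: V = (1/3) * base_area * h
base_area = 8 * 6 = 48
base_area * h = 48 * 7 = 336
V = 336 / 3
V = 112
112 units^3


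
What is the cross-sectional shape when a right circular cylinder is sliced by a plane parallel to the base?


Solid: right circular cylinder
Cutting plane: parallel to the base
Visualize the intersection of the plane with the solid's surface.
The boundary of the cut region is a circle.
circle


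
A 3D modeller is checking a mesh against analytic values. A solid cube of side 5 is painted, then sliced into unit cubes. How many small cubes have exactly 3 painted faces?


Large cube: 5 x 5 x 5, cut into unit cubes.
Cubes with 3 painted faces are at the corners. A cube always has 8 corners.
Count = 8
8 unit cubes


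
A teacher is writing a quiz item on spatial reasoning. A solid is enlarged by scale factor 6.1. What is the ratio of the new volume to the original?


Linear scale factor k = 6.1
Rule: under a linear scaling by k, volumes scale by k^3.
k^3 = 6.1 * 6.1 * 6.1
k^3 = 37.21 * 6.1
k^3 = 226.981
Volume scales by a factor of 226.981.
226.981 (dimensionless)


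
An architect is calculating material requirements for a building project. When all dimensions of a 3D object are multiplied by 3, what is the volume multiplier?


Linear scale factor k = 3
Rule: under a linear scaling by k, volumes scale by k^3.
k^3 = 3 * 3 * 3
k^3 = 9 * 3
k^3 = 27
Volume scales by a factor of 27.
27 (dimensionless)


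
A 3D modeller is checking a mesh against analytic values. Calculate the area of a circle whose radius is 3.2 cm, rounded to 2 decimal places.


Shape: circle
Radius r = 3.2 cm
Formula: A = pi * r^2
r^2 = 3.2^2 = 10.24
A = pi * 10.24
A = 32.17
32.17 cm^2


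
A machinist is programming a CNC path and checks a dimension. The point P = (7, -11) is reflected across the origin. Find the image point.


Transformation: reflection
Original point: (7, -11)
Rule for reflection through the origin: (x, y) -> (-x, -y)
Apply: (7, -11) -> (-7, 11)
(-7, 11)


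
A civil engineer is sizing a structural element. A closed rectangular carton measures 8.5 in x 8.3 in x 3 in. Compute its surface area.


Shape: rectangular prism
l = 8.5 in, w = 8.3 in, h = 3 in
Formula: SA = 2(lw + lh + wh)
lw = 70.55, lh = 25.5, wh = 24.9
lw + lh + wh = 120.95
SA = 2 * 120.95
SA = 241.9
241.9 in^2


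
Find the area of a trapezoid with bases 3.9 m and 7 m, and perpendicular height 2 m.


Shape: trapezoid
Parallel sides a = 3.9 m, b = 7 m; Height h = 2 m
Formula: A = (a + b) * h / 2
a + b = 3.9 + 7 = 10.9
A = 10.9 * 2 / 2
A = 21.8 / 2
A = 10.9
10.9 m^2


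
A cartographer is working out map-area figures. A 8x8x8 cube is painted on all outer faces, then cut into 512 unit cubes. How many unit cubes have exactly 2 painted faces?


Large cube: 8 x 8 x 8, cut into unit cubes.
n = 8, so n - 2 = 6
Cubes with 2 painted faces lie along the edges, excluding corners.
A cube has 12 edges; each contributes (n - 2) = 6 such cubes.
Count = 12 * 6 = 72
72 unit cubes


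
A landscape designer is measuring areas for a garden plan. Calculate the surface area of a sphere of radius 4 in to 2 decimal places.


Shape: sphere
Radius r = 4 in
Formula: SA = 4 * pi * r^2
r^2 = 16
SA = 4 * pi * 16
SA = 64 * pi
SA = 201.06
201.06 in^2


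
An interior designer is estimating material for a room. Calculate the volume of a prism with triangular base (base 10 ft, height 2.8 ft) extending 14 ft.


Shape: triangular prism
Triangle base = 10 ft, triangle height = 2.8 ft, prism length L = 14 ft
Formula: V = (1/2 * b * h_tri) * L
Cross-section area = 0.5 * 10 * 2.8 = 14
V = 14 * 14
V = 196
196 ft^3


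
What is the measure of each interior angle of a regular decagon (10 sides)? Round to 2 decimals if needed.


Shape: regular decagon (10 sides)
Formula: interior angle = (n - 2) * 180 / n
(n - 2) = 8
(n - 2) * 180 = 1440
angle = 1440 / 10
angle = 144
144 degrees


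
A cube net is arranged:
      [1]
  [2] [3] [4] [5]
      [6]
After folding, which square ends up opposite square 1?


Net: cross layout. Take square 3 as the base (bottom).
Fold the four squares in the horizontal row up around 3: 2 -> left, 4 -> right, 5 wraps to the top.
Fold 1 and 6 up from 3: 1 -> back, 6 -> front.
Opposite pairs are therefore: (1, 6), (2, 4), (3, 5).
Face 1 is opposite face 6.
face 6


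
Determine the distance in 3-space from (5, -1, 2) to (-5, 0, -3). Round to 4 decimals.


3D distance between two points
P1 = (5, -1, 2), P2 = (-5, 0, -3)
Formula: d = sqrt((x2-x1)^2 + (y2-y1)^2 + (z2-z1)^2)
dx = -5 - 5 = -10
dy = 0 - -1 = 1
dz = -3 - 2 = -5
dx^2 + dy^2 + dz^2 = 100 + 1 + 25 = 126
d = sqrt(126)
d = 11.225
11.225 units


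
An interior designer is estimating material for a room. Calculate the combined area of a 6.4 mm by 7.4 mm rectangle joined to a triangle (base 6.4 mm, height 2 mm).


Composite shape: rectangle + triangle
Rectangle area = 6.4 * 7.4 = 47.36
Triangle area = 0.5 * 6.4 * 2 = 6.4
Total = 47.36 + 6.4
Total = 53.76
53.76 mm^2


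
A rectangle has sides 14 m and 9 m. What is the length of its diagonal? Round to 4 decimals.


Shape: rectangle (diagonal via Pythagoras)
Sides: 14 m and 9 m
Formula: d = sqrt(l^2 + w^2)
l^2 = 196, w^2 = 81
l^2 + w^2 = 277
d = sqrt(277)
d = 16.6433
16.6433 m


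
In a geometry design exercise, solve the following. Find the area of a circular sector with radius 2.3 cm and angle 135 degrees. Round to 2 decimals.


Shape: circular sector
Radius r = 2.3 cm, Angle = 135 degrees
Formula: A = (angle/360) * pi * r^2
r^2 = 5.29
Fraction of circle = 135/360
A = (135/360) * pi * 5.29
A = 1.98375 * pi
A = 6.23
6.23 cm^2


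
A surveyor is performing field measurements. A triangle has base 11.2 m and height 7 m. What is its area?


Shape: triangle
Base b = 11.2 m, Height h = 7 m
Formula: A = (1/2) * b * h
A = 0.5 * 11.2 * 7
A = 0.5 * 78.4
A = 39.2
39.2 m^2


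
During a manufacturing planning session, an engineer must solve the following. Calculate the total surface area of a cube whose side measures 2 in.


Shape: cube
Side s = 2 in
A cube has 6 square faces.
Formula: SA = 6 * s^2
s^2 = 4
SA = 6 * 4
SA = 24
24 in^2


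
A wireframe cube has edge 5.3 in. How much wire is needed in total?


Shape: cube
Side s = 5.3 in
A cube has 12 edges, all equal.
Formula: total edge length = 12 * s
Total = 12 * 5.3
Total = 63.6
63.6 in


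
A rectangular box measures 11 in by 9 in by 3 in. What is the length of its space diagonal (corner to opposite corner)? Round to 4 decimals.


Shape: rectangular box (space diagonal)
l = 11 in, w = 9 in, h = 3 in
Visualize: the diagonal of the base, then a right triangle with that diagonal and the height.
Formula: d = sqrt(l^2 + w^2 + h^2)
l^2 + w^2 + h^2 = 121 + 81 + 9 = 211
d = sqrt(211)
d = 14.5258
14.5258 in


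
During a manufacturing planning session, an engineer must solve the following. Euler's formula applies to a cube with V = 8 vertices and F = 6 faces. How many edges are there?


Polyhedron: cube
Euler's formula for convex polyhedra: V - E + F = 2
Given: V = 8 vertices and F = 6 faces
Solve for E:
E = V + F - 2 = 8 + 6 - 2 = 12
12 edges


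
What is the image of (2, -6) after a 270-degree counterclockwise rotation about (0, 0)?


Transformation: rotation about the origin
Original point: (2, -6)
Rule for 270 deg counterclockwise: (x, y) -> (y, -x)
Apply: (2, -6) -> (-6, -2)
(-6, -2)


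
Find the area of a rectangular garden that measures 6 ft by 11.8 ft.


Shape: rectangle
Length l = 6 ft, Width w = 11.8 ft
Formula: A = l * w
A = 6 * 11.8
A = 70.8
70.8 ft^2


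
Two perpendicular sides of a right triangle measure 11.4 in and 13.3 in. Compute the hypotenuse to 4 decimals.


Shape: right triangle
Legs a = 11.4 in, b = 13.3 in
Formula: c = sqrt(a^2 + b^2)
a^2 = 129.96, b^2 = 176.89
a^2 + b^2 = 306.85
c = sqrt(306.85)
c = 17.5171
17.5171 in


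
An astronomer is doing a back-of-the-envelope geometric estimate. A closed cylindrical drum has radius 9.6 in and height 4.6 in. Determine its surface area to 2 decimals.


Shape: closed cylinder
Radius r = 9.6 in, Height h = 4.6 in
Formula: SA = 2*pi*r^2 + 2*pi*r*h = 2*pi*r*(r + h)
r + h = 14.2
2 * r * (r + h) = 2 * 9.6 * 14.2 = 272.64
SA = 272.64 * pi
SA = 856.52
856.52 in^2


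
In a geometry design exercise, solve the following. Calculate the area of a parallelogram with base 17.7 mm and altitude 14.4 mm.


Shape: parallelogram
Base b = 17.7 mm, Height h = 14.4 mm
Formula: A = b * h
A = 17.7 * 14.4
A = 254.88
254.88 mm^2


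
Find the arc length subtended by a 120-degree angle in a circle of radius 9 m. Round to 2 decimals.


Shape: circular arc
Radius r = 9 m, Angle = 120 degrees
Formula: L = (angle/360) * 2 * pi * r
2 * pi * r = 18 * pi
L = (120/360) * 18 * pi
L = 6 * pi
L = 18.85
18.85 m


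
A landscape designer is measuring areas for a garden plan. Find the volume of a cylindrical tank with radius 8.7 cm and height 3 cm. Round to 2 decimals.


Shape: cylinder
Radius r = 8.7 cm, Height h = 3 cm
Formula: V = pi * r^2 * h
r^2 = 75.69
V = pi * 75.69 * 3
V = 227.07 * pi
V = 713.36
713.36 cm^3


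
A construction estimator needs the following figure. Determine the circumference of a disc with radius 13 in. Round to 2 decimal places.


Shape: circle
Radius r = 13 in
Formula: C = 2 * pi * r
C = 2 * pi * 13
C = 26 * pi
C = 81.68
81.68 in


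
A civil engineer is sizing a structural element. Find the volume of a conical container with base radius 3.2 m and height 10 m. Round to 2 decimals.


Shape: cone
Radius r = 3.2 m, Height h = 10 m
Formula: V = (1/3) * pi * r^2 * h
r^2 = 10.24
pi * r^2 * h = pi * 10.24 * 10 = 102.4 * pi
V = 102.4 * pi / 3
V = 107.23
107.23 m^3


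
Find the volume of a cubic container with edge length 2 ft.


Shape: cube
Side s = 2 ft
Formula: V = s^3
V = 2 * 2 * 2
V = 4 * 2
V = 8
8 ft^3


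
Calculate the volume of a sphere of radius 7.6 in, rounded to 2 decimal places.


Shape: sphere
Radius r = 7.6 in
Formula: V = (4/3) * pi * r^3
r^3 = 438.976
(4/3) * 438.976 = 585.301333
V = 585.301333 * pi
V = 1838.78
1838.78 in^3


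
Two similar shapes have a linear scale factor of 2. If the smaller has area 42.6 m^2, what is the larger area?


Linear scale factor k = 2
Original area = 42.6 m^2
Rule: under a linear scaling by k, areas scale by k^2.
k^2 = 2^2 = 4
New area = 42.6 * 4
New area = 170.4
170.4 m^2


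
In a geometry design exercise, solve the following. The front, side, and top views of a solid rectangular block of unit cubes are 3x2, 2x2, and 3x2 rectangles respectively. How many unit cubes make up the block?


Orthographic views of a solid rectangular block:
Front view 3 x 2 -> length = 3, height = 2
Side view 2 x 2 -> width = 2, height = 2 (consistent)
Top view 3 x 2 -> confirms length = 3, width = 2
The block is 3 x 2 x 2.
Total unit cubes = 3 * 2 * 2 = 12
12 unit cubes


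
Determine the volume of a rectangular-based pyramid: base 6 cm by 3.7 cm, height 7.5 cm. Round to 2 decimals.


Shape: rectangular pyramid
Base: 6 cm x 3.7 cm, Height h = 7.5 cm
Formula: V = (1/3) * base_area * h
base_area = 6 * 3.7 = 22.2
base_area * h = 22.2 * 7.5 = 166.5
V = 166.5 / 3
V = 55.5
55.5 cm^3


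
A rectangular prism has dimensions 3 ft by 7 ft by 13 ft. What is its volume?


Shape: rectangular prism
l = 3 ft, w = 7 ft, h = 13 ft
Formula: V = l * w * h
V = 3 * 7 * 13
V = 21 * 13
V = 273
273 ft^3


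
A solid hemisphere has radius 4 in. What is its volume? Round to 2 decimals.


Shape: hemisphere (half of a sphere)
Radius r = 4 in
Formula: V = (1/2) * (4/3) * pi * r^3 = (2/3) * pi * r^3
r^3 = 64
(2/3) * 64 = 42.666667
V = 42.666667 * pi
V = 134.04
134.04 in^3


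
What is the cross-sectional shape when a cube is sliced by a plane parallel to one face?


Solid: cube
Cutting plane: parallel to one face
Visualize the intersection of the plane with the solid's surface.
The boundary of the cut region is a square.
square


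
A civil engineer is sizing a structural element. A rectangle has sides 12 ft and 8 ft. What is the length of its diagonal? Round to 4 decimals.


Shape: rectangle (diagonal via Pythagoras)
Sides: 12 ft and 8 ft
Formula: d = sqrt(l^2 + w^2)
l^2 = 144, w^2 = 64
l^2 + w^2 = 208
d = sqrt(208)
d = 14.4222
14.4222 ft


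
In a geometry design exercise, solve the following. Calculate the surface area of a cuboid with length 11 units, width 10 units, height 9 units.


Shape: rectangular prism
l = 11 units, w = 10 units, h = 9 units
Formula: SA = 2(lw + lh + wh)
lw = 110, lh = 99, wh = 90
lw + lh + wh = 299
SA = 2 * 299
SA = 598
598 units^2


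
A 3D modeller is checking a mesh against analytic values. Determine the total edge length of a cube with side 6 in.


Shape: cube
Side s = 6 in
A cube has 12 edges, all equal.
Formula: total edge length = 12 * s
Total = 12 * 6
Total = 72
72 in


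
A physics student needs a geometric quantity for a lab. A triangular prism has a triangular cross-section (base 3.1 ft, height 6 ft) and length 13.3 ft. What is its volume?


Shape: triangular prism
Triangle base = 3.1 ft, triangle height = 6 ft, prism length L = 13.3 ft
Formula: V = (1/2 * b * h_tri) * L
Cross-section area = 0.5 * 3.1 * 6 = 9.3
V = 9.3 * 13.3
V = 123.69
123.69 ft^3


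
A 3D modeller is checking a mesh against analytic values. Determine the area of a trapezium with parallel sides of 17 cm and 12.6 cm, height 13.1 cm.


Shape: trapezoid
Parallel sides a = 17 cm, b = 12.6 cm; Height h = 13.1 cm
Formula: A = (a + b) * h / 2
a + b = 17 + 12.6 = 29.6
A = 29.6 * 13.1 / 2
A = 387.76 / 2
A = 193.88
193.88 cm^2


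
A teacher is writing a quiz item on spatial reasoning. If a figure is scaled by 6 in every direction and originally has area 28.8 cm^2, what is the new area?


Linear scale factor k = 6
Original area = 28.8 cm^2
Rule: under a linear scaling by k, areas scale by k^2.
k^2 = 6^2 = 36
New area = 28.8 * 36
New area = 1036.8
1036.8 cm^2


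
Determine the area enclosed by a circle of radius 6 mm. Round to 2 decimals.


Shape: circle
Radius r = 6 mm
Formula: A = pi * r^2
r^2 = 6^2 = 36
A = pi * 36
A = 113.1
113.1 mm^2


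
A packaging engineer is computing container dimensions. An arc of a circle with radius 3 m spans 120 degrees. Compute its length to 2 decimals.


Shape: circular arc
Radius r = 3 m, Angle = 120 degrees
Formula: L = (angle/360) * 2 * pi * r
2 * pi * r = 6 * pi
L = (120/360) * 6 * pi
L = 2 * pi
L = 6.28
6.28 m


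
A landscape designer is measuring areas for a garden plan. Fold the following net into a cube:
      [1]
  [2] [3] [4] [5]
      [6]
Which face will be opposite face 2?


Net: cross layout. Take square 3 as the base (bottom).
Fold the four squares in the horizontal row up around 3: 2 -> left, 4 -> right, 5 wraps to the top.
Fold 1 and 6 up from 3: 1 -> back, 6 -> front.
Opposite pairs are therefore: (1, 6), (2, 4), (3, 5).
Face 2 is opposite face 4.
face 4


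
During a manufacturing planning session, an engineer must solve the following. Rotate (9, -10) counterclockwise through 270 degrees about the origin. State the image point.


Transformation: rotation about the origin
Original point: (9, -10)
Rule for 270 deg counterclockwise: (x, y) -> (y, -x)
Apply: (9, -10) -> (-10, -9)
(-10, -9)
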